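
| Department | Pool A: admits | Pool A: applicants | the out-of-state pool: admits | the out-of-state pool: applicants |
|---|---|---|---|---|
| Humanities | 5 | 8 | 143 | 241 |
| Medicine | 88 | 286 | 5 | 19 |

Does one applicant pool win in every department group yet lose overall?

Yes

Humanities: Pool A 5/8 = 62.5%, the out-of-state pool 143/241 = 59.3% → Pool A
Medicine: Pool A 88/286 = 30.8%, the out-of-state pool 5/19 = 26.3% → Pool A
Overall: Pool A 93/294 = 31.6%, the out-of-state pool 148/260 = 56.9% → the out-of-state pool
Pool A wins each department group but the out-of-state pool wins overall — the comparison reverses. Pool A's applicants skew toward Medicine, which has a lower base rate.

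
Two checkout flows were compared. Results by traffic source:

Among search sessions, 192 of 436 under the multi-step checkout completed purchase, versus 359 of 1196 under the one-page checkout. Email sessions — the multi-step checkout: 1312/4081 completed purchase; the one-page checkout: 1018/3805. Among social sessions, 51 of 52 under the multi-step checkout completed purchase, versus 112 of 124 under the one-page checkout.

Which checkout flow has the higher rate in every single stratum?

Search: the multi-step checkout 192/436 = 44.0%, the one-page checkout 359/1196 = 30.0% → the multi-step checkout
Email: the multi-step checkout 1312/4081 = 32.1%, the one-page checkout 1018/3805 = 26.8% → the multi-step checkout
Social: the multi-step checkout 51/52 = 98.1%, the one-page checkout 112/124 = 90.3% → the multi-step checkout
The multi-step checkout has the higher rate in all 3 groups.

the multi-step checkout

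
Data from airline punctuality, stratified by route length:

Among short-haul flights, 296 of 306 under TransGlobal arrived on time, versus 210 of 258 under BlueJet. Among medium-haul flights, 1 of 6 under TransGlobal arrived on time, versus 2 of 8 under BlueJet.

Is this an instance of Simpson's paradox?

No

Short-haul: TransGlobal 296/306 = 96.7%, BlueJet 210/258 = 81.4% → TransGlobal
Medium-haul: TransGlobal 1/6 = 16.7%, BlueJet 2/8 = 25.0% → BlueJet
Overall: TransGlobal 297/312 = 95.2%, BlueJet 212/266 = 79.7% → TransGlobal
Neither sweeps: TransGlobal wins 1 of 2 groups, BlueJet wins 1. TransGlobal wins overall but not every group — no Simpson reversal.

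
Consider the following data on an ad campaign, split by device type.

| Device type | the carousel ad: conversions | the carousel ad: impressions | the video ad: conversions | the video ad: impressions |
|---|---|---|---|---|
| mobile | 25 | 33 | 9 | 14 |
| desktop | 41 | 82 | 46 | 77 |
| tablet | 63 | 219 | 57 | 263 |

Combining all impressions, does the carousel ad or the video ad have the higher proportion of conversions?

Mobile: the carousel ad 25/33 = 75.8%, the video ad 9/14 = 64.3% → the carousel ad
Desktop: the carousel ad 41/82 = 50.0%, the video ad 46/77 = 59.7% → the video ad
Tablet: the carousel ad 63/219 = 28.8%, the video ad 57/263 = 21.7% → the carousel ad
Overall: the carousel ad 129/334 = 38.6%, the video ad 112/354 = 31.6% → the carousel ad
(Neither sweeps every device group, but the carousel ad has the higher pooled rate.)

the carousel ad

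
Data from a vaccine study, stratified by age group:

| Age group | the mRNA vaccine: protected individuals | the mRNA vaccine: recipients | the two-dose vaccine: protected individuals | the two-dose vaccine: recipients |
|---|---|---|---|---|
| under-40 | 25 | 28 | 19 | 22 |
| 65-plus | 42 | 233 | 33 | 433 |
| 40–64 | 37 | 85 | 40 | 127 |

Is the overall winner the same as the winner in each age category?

Under-40: the mRNA vaccine 25/28 = 89.3%, the two-dose vaccine 19/22 = 86.4% → the mRNA vaccine
65-plus: the mRNA vaccine 42/233 = 18.0%, the two-dose vaccine 33/433 = 7.6% → the mRNA vaccine
40–64: the mRNA vaccine 37/85 = 43.5%, the two-dose vaccine 40/127 = 31.5% → the mRNA vaccine
Overall: the mRNA vaccine 104/346 = 30.1%, the two-dose vaccine 92/582 = 15.8% → the mRNA vaccine
The mRNA vaccine wins overall and in every age group — no reversal.

Yes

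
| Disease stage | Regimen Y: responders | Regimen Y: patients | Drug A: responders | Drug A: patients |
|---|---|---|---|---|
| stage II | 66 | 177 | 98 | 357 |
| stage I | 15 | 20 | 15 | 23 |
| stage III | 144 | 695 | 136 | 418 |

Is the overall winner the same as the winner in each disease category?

No

Stage II: Regimen Y 66/177 = 37.3%, Drug A 98/357 = 27.5% → Regimen Y
Stage I: Regimen Y 15/20 = 75.0%, Drug A 15/23 = 65.2% → Regimen Y
Stage III: Regimen Y 144/695 = 20.7%, Drug A 136/418 = 32.5% → Drug A
Overall: Regimen Y 225/892 = 25.2%, Drug A 249/798 = 31.2% → Drug A
Neither sweeps: Regimen Y wins 2 of 3 groups, Drug A wins 1. Drug A wins overall but not every group — no Simpson reversal.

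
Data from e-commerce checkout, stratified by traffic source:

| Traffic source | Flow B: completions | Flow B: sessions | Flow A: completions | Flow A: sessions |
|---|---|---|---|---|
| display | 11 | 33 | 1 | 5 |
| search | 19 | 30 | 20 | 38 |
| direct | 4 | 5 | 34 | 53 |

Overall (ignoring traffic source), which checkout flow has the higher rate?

Display: Flow B 11/33 = 33.3%, Flow A 1/5 = 20.0% → Flow B
Search: Flow B 19/30 = 63.3%, Flow A 20/38 = 52.6% → Flow B
Direct: Flow B 4/5 = 80.0%, Flow A 34/53 = 64.2% → Flow B
Overall: Flow B 34/68 = 50.0%, Flow A 55/96 = 57.3% → Flow A
(Flow B wins every traffic group but Flow A wins overall — Flow B's sessions skew toward the low-rate display group.)

Flow A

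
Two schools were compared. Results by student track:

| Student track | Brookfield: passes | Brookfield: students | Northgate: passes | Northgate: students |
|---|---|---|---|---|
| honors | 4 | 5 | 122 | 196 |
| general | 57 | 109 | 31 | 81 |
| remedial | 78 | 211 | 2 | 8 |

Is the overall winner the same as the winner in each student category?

No

Honors: Brookfield 4/5 = 80.0%, Northgate 122/196 = 62.2% → Brookfield
General: Brookfield 57/109 = 52.3%, Northgate 31/81 = 38.3% → Brookfield
Remedial: Brookfield 78/211 = 37.0%, Northgate 2/8 = 25.0% → Brookfield
Overall: Brookfield 139/325 = 42.8%, Northgate 155/285 = 54.4% → Northgate
Brookfield wins each student group but Northgate wins overall — the comparison reverses. Brookfield's students skew toward remedial, which has a lower base rate.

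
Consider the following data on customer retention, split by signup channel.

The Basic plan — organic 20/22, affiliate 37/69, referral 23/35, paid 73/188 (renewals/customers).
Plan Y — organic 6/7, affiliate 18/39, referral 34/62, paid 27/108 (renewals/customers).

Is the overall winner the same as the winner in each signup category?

Yes

Organic: the Basic plan 20/22 = 90.9%, Plan Y 6/7 = 85.7% → the Basic plan
Affiliate: the Basic plan 37/69 = 53.6%, Plan Y 18/39 = 46.2% → the Basic plan
Referral: the Basic plan 23/35 = 65.7%, Plan Y 34/62 = 54.8% → the Basic plan
Paid: the Basic plan 73/188 = 38.8%, Plan Y 27/108 = 25.0% → the Basic plan
Overall: the Basic plan 153/314 = 48.7%, Plan Y 85/216 = 39.4% → the Basic plan
The Basic plan wins overall and in every signup group — no reversal.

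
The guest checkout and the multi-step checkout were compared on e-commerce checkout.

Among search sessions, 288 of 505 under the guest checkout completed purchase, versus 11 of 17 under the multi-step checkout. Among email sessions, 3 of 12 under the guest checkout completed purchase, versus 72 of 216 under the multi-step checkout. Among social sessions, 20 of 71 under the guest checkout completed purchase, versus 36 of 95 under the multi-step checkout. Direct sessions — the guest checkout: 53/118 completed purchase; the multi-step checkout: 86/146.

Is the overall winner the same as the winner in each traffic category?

Search: the guest checkout 288/505 = 57.0%, the multi-step checkout 11/17 = 64.7% → the multi-step checkout
Email: the guest checkout 3/12 = 25.0%, the multi-step checkout 72/216 = 33.3% → the multi-step checkout
Social: the guest checkout 20/71 = 28.2%, the multi-step checkout 36/95 = 37.9% → the multi-step checkout
Direct: the guest checkout 53/118 = 44.9%, the multi-step checkout 86/146 = 58.9% → the multi-step checkout
Overall: the guest checkout 364/706 = 51.6%, the multi-step checkout 205/474 = 43.2% → the guest checkout
The multi-step checkout wins each traffic group but the guest checkout wins overall — the comparison reverses. The multi-step checkout's sessions skew toward email, which has a lower base rate.

No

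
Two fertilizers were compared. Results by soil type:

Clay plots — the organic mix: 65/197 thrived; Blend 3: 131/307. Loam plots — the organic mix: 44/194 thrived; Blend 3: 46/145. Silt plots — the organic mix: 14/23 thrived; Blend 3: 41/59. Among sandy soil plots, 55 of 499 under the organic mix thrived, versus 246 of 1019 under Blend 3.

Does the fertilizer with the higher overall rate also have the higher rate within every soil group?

Clay: the organic mix 65/197 = 33.0%, Blend 3 131/307 = 42.7% → Blend 3
Loam: the organic mix 44/194 = 22.7%, Blend 3 46/145 = 31.7% → Blend 3
Silt: the organic mix 14/23 = 60.9%, Blend 3 41/59 = 69.5% → Blend 3
Sandy soil: the organic mix 55/499 = 11.0%, Blend 3 246/1019 = 24.1% → Blend 3
Overall: the organic mix 178/913 = 19.5%, Blend 3 464/1530 = 30.3% → Blend 3
Blend 3 wins overall and in every soil group — no reversal.

Yes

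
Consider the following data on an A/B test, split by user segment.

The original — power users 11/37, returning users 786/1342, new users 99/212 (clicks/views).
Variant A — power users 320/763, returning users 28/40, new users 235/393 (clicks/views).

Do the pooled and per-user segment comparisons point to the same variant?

Power users: the original 11/37 = 29.7%, Variant A 320/763 = 41.9% → Variant A
Returning users: the original 786/1342 = 58.6%, Variant A 28/40 = 70.0% → Variant A
New users: the original 99/212 = 46.7%, Variant A 235/393 = 59.8% → Variant A
Overall: the original 896/1591 = 56.3%, Variant A 583/1196 = 48.7% → the original
Variant A wins each user group but the original wins overall — the comparison reverses. Variant A's views skew toward power users, which has a lower base rate.

No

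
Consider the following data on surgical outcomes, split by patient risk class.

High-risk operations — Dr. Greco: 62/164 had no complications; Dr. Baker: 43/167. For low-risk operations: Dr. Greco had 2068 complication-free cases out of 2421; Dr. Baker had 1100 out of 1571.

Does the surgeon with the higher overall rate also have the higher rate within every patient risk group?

High-risk: Dr. Greco 62/164 = 37.8%, Dr. Baker 43/167 = 25.7% → Dr. Greco
Low-risk: Dr. Greco 2068/2421 = 85.4%, Dr. Baker 1100/1571 = 70.0% → Dr. Greco
Overall: Dr. Greco 2130/2585 = 82.4%, Dr. Baker 1143/1738 = 65.8% → Dr. Greco
Dr. Greco wins overall and in every patient risk group — no reversal.

Yes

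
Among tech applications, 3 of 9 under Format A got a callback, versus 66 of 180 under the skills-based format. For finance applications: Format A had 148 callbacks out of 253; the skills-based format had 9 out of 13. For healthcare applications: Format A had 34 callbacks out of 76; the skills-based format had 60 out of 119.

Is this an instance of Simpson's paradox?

Yes

Tech: Format A 3/9 = 33.3%, the skills-based format 66/180 = 36.7% → the skills-based format
Finance: Format A 148/253 = 58.5%, the skills-based format 9/13 = 69.2% → the skills-based format
Healthcare: Format A 34/76 = 44.7%, the skills-based format 60/119 = 50.4% → the skills-based format
Overall: Format A 185/338 = 54.7%, the skills-based format 135/312 = 43.3% → Format A
The skills-based format wins each industry group but Format A wins overall — the comparison reverses. The skills-based format's applications skew toward tech, which has a lower base rate.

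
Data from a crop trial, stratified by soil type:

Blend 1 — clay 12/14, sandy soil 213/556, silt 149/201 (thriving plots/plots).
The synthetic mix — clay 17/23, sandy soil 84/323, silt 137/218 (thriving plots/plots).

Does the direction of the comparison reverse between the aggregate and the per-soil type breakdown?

Clay: Blend 1 12/14 = 85.7%, the synthetic mix 17/23 = 73.9% → Blend 1
Sandy soil: Blend 1 213/556 = 38.3%, the synthetic mix 84/323 = 26.0% → Blend 1
Silt: Blend 1 149/201 = 74.1%, the synthetic mix 137/218 = 62.8% → Blend 1
Overall: Blend 1 374/771 = 48.5%, the synthetic mix 238/564 = 42.2% → Blend 1
Blend 1 wins overall and in every soil group — no reversal.

No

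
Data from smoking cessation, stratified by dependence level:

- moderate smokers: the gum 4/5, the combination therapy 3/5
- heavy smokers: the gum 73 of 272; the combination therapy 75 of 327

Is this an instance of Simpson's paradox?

Moderate smokers: the gum 4/5 = 80.0%, the combination therapy 3/5 = 60.0% → the gum
Heavy smokers: the gum 73/272 = 26.8%, the combination therapy 75/327 = 22.9% → the gum
Overall: the gum 77/277 = 27.8%, the combination therapy 78/332 = 23.5% → the gum
The gum wins overall and in every dependence group — no reversal.

No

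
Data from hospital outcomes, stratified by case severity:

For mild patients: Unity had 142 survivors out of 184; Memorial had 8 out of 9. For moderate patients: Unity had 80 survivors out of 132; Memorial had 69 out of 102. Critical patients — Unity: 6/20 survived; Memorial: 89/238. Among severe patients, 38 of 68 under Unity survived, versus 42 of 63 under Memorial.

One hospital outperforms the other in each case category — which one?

Mild: Unity 142/184 = 77.2%, Memorial 8/9 = 88.9% → Memorial
Moderate: Unity 80/132 = 60.6%, Memorial 69/102 = 67.6% → Memorial
Critical: Unity 6/20 = 30.0%, Memorial 89/238 = 37.4% → Memorial
Severe: Unity 38/68 = 55.9%, Memorial 42/63 = 66.7% → Memorial
Memorial has the higher rate in all 4 groups.

Memorial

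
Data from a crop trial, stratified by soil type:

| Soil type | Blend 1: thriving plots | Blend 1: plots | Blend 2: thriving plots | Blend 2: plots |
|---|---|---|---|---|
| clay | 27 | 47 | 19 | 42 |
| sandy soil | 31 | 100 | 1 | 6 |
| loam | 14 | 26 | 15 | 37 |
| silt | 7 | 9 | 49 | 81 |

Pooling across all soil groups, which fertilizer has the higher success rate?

Blend 2

Clay: Blend 1 27/47 = 57.4%, Blend 2 19/42 = 45.2% → Blend 1
Sandy soil: Blend 1 31/100 = 31.0%, Blend 2 1/6 = 16.7% → Blend 1
Loam: Blend 1 14/26 = 53.8%, Blend 2 15/37 = 40.5% → Blend 1
Silt: Blend 1 7/9 = 77.8%, Blend 2 49/81 = 60.5% → Blend 1
Overall: Blend 1 79/182 = 43.4%, Blend 2 84/166 = 50.6% → Blend 2
(Blend 1 wins every soil group but Blend 2 wins overall — Blend 1's plots skew toward the low-rate sandy soil group.)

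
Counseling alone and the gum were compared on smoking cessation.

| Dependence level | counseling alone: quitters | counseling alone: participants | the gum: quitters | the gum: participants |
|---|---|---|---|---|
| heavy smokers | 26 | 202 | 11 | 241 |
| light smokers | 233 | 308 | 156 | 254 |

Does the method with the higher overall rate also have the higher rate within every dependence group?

Heavy smokers: counseling alone 26/202 = 12.9%, the gum 11/241 = 4.6% → counseling alone
Light smokers: counseling alone 233/308 = 75.6%, the gum 156/254 = 61.4% → counseling alone
Overall: counseling alone 259/510 = 50.8%, the gum 167/495 = 33.7% → counseling alone
Counseling alone wins overall and in every dependence group — no reversal.

Yes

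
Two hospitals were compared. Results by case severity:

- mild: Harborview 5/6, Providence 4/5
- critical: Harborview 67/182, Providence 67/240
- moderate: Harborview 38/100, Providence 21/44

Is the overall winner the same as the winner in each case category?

Mild: Harborview 5/6 = 83.3%, Providence 4/5 = 80.0% → Harborview
Critical: Harborview 67/182 = 36.8%, Providence 67/240 = 27.9% → Harborview
Moderate: Harborview 38/100 = 38.0%, Providence 21/44 = 47.7% → Providence
Overall: Harborview 110/288 = 38.2%, Providence 92/289 = 31.8% → Harborview
Neither sweeps: Harborview wins 2 of 3 groups, Providence wins 1. Harborview wins overall but not every group — no Simpson reversal.

No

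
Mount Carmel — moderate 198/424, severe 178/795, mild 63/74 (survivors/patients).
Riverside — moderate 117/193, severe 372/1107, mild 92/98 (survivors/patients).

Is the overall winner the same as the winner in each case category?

Moderate: Mount Carmel 198/424 = 46.7%, Riverside 117/193 = 60.6% → Riverside
Severe: Mount Carmel 178/795 = 22.4%, Riverside 372/1107 = 33.6% → Riverside
Mild: Mount Carmel 63/74 = 85.1%, Riverside 92/98 = 93.9% → Riverside
Overall: Mount Carmel 439/1293 = 34.0%, Riverside 581/1398 = 41.6% → Riverside
Riverside wins overall and in every case group — no reversal.

Yes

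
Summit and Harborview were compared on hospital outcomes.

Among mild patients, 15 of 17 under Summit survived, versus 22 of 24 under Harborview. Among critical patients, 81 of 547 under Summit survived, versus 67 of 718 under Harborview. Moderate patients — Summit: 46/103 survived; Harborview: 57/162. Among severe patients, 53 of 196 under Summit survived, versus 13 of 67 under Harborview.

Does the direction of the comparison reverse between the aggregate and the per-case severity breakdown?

No

Mild: Summit 15/17 = 88.2%, Harborview 22/24 = 91.7% → Harborview
Critical: Summit 81/547 = 14.8%, Harborview 67/718 = 9.3% → Summit
Moderate: Summit 46/103 = 44.7%, Harborview 57/162 = 35.2% → Summit
Severe: Summit 53/196 = 27.0%, Harborview 13/67 = 19.4% → Summit
Overall: Summit 195/863 = 22.6%, Harborview 159/971 = 16.4% → Summit
Neither sweeps: Summit wins 3 of 4 groups, Harborview wins 1. Summit wins overall but not every group — no Simpson reversal.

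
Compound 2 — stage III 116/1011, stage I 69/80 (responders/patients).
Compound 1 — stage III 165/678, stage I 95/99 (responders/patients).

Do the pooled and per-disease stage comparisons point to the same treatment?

Stage III: Compound 2 116/1011 = 11.5%, Compound 1 165/678 = 24.3% → Compound 1
Stage I: Compound 2 69/80 = 86.2%, Compound 1 95/99 = 96.0% → Compound 1
Overall: Compound 2 185/1091 = 17.0%, Compound 1 260/777 = 33.5% → Compound 1
Compound 1 wins overall and in every disease group — no reversal.

Yes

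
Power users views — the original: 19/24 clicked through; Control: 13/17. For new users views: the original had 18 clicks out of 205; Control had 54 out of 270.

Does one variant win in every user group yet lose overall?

Power users: the original 19/24 = 79.2%, Control 13/17 = 76.5% → the original
New users: the original 18/205 = 8.8%, Control 54/270 = 20.0% → Control
Overall: the original 37/229 = 16.2%, Control 67/287 = 23.3% → Control
Neither sweeps: the original wins 1 of 2 groups, Control wins 1. Control wins overall but not every group — no Simpson reversal.

No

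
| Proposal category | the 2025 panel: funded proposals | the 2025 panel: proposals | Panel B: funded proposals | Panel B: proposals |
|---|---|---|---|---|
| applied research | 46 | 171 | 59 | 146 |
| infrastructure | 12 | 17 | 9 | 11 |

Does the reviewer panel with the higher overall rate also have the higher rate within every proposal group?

Yes

Applied research: the 2025 panel 46/171 = 26.9%, Panel B 59/146 = 40.4% → Panel B
Infrastructure: the 2025 panel 12/17 = 70.6%, Panel B 9/11 = 81.8% → Panel B
Overall: the 2025 panel 58/188 = 30.9%, Panel B 68/157 = 43.3% → Panel B
Panel B wins overall and in every proposal group — no reversal.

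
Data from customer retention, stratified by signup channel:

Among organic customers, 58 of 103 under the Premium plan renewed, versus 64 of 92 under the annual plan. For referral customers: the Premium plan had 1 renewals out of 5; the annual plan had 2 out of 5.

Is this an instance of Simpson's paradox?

No

Organic: the Premium plan 58/103 = 56.3%, the annual plan 64/92 = 69.6% → the annual plan
Referral: the Premium plan 1/5 = 20.0%, the annual plan 2/5 = 40.0% → the annual plan
Overall: the Premium plan 59/108 = 54.6%, the annual plan 66/97 = 68.0% → the annual plan
The annual plan wins overall and in every signup group — no reversal.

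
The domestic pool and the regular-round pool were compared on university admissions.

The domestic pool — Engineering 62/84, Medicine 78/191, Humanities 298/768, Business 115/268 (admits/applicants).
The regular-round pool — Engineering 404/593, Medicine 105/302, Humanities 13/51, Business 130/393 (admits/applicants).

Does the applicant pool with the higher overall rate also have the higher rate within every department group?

Engineering: the domestic pool 62/84 = 73.8%, the regular-round pool 404/593 = 68.1% → the domestic pool
Medicine: the domestic pool 78/191 = 40.8%, the regular-round pool 105/302 = 34.8% → the domestic pool
Humanities: the domestic pool 298/768 = 38.8%, the regular-round pool 13/51 = 25.5% → the domestic pool
Business: the domestic pool 115/268 = 42.9%, the regular-round pool 130/393 = 33.1% → the domestic pool
Overall: the domestic pool 553/1311 = 42.2%, the regular-round pool 652/1339 = 48.7% → the regular-round pool
The domestic pool wins each department group but the regular-round pool wins overall — the comparison reverses. The domestic pool's applicants skew toward Humanities, which has a lower base rate.

No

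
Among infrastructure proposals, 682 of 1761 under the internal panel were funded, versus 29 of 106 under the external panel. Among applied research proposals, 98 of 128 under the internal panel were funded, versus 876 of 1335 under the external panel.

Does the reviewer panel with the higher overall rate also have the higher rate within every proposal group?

No

Infrastructure: the internal panel 682/1761 = 38.7%, the external panel 29/106 = 27.4% → the internal panel
Applied research: the internal panel 98/128 = 76.6%, the external panel 876/1335 = 65.6% → the internal panel
Overall: the internal panel 780/1889 = 41.3%, the external panel 905/1441 = 62.8% → the external panel
The internal panel wins each proposal group but the external panel wins overall — the comparison reverses. The internal panel's proposals skew toward infrastructure, which has a lower base rate.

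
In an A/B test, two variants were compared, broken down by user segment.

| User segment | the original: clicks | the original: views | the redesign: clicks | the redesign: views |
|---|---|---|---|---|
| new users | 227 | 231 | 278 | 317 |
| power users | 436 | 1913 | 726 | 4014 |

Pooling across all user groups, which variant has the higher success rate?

the original

New users: the original 227/231 = 98.3%, the redesign 278/317 = 87.7% → the original
Power users: the original 436/1913 = 22.8%, the redesign 726/4014 = 18.1% → the original
Overall: the original 663/2144 = 30.9%, the redesign 1004/4331 = 23.2% → the original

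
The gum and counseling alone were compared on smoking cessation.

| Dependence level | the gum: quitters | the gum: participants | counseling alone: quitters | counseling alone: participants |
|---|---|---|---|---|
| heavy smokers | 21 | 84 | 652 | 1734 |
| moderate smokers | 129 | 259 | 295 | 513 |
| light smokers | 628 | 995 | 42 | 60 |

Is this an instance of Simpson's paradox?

Heavy smokers: the gum 21/84 = 25.0%, counseling alone 652/1734 = 37.6% → counseling alone
Moderate smokers: the gum 129/259 = 49.8%, counseling alone 295/513 = 57.5% → counseling alone
Light smokers: the gum 628/995 = 63.1%, counseling alone 42/60 = 70.0% → counseling alone
Overall: the gum 778/1338 = 58.1%, counseling alone 989/2307 = 42.9% → the gum
Counseling alone wins each dependence group but the gum wins overall — the comparison reverses. Counseling alone's participants skew toward heavy smokers, which has a lower base rate.

Yes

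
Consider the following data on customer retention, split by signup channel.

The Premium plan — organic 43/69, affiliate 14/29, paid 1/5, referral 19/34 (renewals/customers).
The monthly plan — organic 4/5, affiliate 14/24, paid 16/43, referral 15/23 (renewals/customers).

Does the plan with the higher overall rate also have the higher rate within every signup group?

Organic: the Premium plan 43/69 = 62.3%, the monthly plan 4/5 = 80.0% → the monthly plan
Affiliate: the Premium plan 14/29 = 48.3%, the monthly plan 14/24 = 58.3% → the monthly plan
Paid: the Premium plan 1/5 = 20.0%, the monthly plan 16/43 = 37.2% → the monthly plan
Referral: the Premium plan 19/34 = 55.9%, the monthly plan 15/23 = 65.2% → the monthly plan
Overall: the Premium plan 77/137 = 56.2%, the monthly plan 49/95 = 51.6% → the Premium plan
The monthly plan wins each signup group but the Premium plan wins overall — the comparison reverses. The monthly plan's customers skew toward paid, which has a lower base rate.

No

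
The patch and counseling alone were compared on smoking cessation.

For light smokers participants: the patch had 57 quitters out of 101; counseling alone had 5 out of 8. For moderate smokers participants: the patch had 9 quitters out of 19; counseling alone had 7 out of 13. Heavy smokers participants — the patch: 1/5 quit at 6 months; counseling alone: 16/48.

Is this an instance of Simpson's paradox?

Yes

Light smokers: the patch 57/101 = 56.4%, counseling alone 5/8 = 62.5% → counseling alone
Moderate smokers: the patch 9/19 = 47.4%, counseling alone 7/13 = 53.8% → counseling alone
Heavy smokers: the patch 1/5 = 20.0%, counseling alone 16/48 = 33.3% → counseling alone
Overall: the patch 67/125 = 53.6%, counseling alone 28/69 = 40.6% → the patch
Counseling alone wins each dependence group but the patch wins overall — the comparison reverses. Counseling alone's participants skew toward heavy smokers, which has a lower base rate.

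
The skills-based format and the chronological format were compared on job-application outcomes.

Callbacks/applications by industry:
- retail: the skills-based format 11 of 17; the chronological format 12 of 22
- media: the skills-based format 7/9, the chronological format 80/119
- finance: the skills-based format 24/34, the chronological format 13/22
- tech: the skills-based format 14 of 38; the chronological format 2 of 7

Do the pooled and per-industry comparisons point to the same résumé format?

No

Retail: the skills-based format 11/17 = 64.7%, the chronological format 12/22 = 54.5% → the skills-based format
Media: the skills-based format 7/9 = 77.8%, the chronological format 80/119 = 67.2% → the skills-based format
Finance: the skills-based format 24/34 = 70.6%, the chronological format 13/22 = 59.1% → the skills-based format
Tech: the skills-based format 14/38 = 36.8%, the chronological format 2/7 = 28.6% → the skills-based format
Overall: the skills-based format 56/98 = 57.1%, the chronological format 107/170 = 62.9% → the chronological format
The skills-based format wins each industry group but the chronological format wins overall — the comparison reverses. The skills-based format's applications skew toward tech, which has a lower base rate.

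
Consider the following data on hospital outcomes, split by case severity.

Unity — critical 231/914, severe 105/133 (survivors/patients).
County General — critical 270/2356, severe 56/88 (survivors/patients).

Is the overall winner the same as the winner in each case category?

Yes

Critical: Unity 231/914 = 25.3%, County General 270/2356 = 11.5% → Unity
Severe: Unity 105/133 = 78.9%, County General 56/88 = 63.6% → Unity
Overall: Unity 336/1047 = 32.1%, County General 326/2444 = 13.3% → Unity
Unity wins overall and in every case group — no reversal.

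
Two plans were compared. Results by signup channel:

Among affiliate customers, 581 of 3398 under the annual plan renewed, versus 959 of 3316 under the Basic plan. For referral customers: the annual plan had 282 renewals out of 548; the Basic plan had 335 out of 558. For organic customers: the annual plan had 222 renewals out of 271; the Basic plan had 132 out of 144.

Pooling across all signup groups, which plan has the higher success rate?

Affiliate: the annual plan 581/3398 = 17.1%, the Basic plan 959/3316 = 28.9% → the Basic plan
Referral: the annual plan 282/548 = 51.5%, the Basic plan 335/558 = 60.0% → the Basic plan
Organic: the annual plan 222/271 = 81.9%, the Basic plan 132/144 = 91.7% → the Basic plan
Overall: the annual plan 1085/4217 = 25.7%, the Basic plan 1426/4018 = 35.5% → the Basic plan

the Basic plan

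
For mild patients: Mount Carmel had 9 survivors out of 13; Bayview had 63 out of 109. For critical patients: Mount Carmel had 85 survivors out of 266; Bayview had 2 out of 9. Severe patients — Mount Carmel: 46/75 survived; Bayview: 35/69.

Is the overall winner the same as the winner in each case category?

No

Mild: Mount Carmel 9/13 = 69.2%, Bayview 63/109 = 57.8% → Mount Carmel
Critical: Mount Carmel 85/266 = 32.0%, Bayview 2/9 = 22.2% → Mount Carmel
Severe: Mount Carmel 46/75 = 61.3%, Bayview 35/69 = 50.7% → Mount Carmel
Overall: Mount Carmel 140/354 = 39.5%, Bayview 100/187 = 53.5% → Bayview
Mount Carmel wins each case group but Bayview wins overall — the comparison reverses. Mount Carmel's patients skew toward critical, which has a lower base rate.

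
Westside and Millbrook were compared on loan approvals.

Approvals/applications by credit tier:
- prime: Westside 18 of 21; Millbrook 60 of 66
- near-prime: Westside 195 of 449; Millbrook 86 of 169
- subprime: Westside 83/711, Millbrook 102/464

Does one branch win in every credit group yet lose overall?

No

Prime: Westside 18/21 = 85.7%, Millbrook 60/66 = 90.9% → Millbrook
Near-prime: Westside 195/449 = 43.4%, Millbrook 86/169 = 50.9% → Millbrook
Subprime: Westside 83/711 = 11.7%, Millbrook 102/464 = 22.0% → Millbrook
Overall: Westside 296/1181 = 25.1%, Millbrook 248/699 = 35.5% → Millbrook
Millbrook wins overall and in every credit group — no reversal.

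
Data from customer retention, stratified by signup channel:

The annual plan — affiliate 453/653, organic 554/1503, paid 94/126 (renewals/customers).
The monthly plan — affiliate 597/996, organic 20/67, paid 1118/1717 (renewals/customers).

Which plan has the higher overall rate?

the monthly plan

Affiliate: the annual plan 453/653 = 69.4%, the monthly plan 597/996 = 59.9% → the annual plan
Organic: the annual plan 554/1503 = 36.9%, the monthly plan 20/67 = 29.9% → the annual plan
Paid: the annual plan 94/126 = 74.6%, the monthly plan 1118/1717 = 65.1% → the annual plan
Overall: the annual plan 1101/2282 = 48.2%, the monthly plan 1735/2780 = 62.4% → the monthly plan
(The annual plan wins every signup group but the monthly plan wins overall — the annual plan's customers skew toward the low-rate organic group.)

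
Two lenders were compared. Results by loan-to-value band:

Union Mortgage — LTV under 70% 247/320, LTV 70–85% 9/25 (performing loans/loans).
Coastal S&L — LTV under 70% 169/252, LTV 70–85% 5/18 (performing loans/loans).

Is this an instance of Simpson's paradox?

LTV under 70%: Union Mortgage 247/320 = 77.2%, Coastal S&L 169/252 = 67.1% → Union Mortgage
LTV 70–85%: Union Mortgage 9/25 = 36.0%, Coastal S&L 5/18 = 27.8% → Union Mortgage
Overall: Union Mortgage 256/345 = 74.2%, Coastal S&L 174/270 = 64.4% → Union Mortgage
Union Mortgage wins overall and in every loan-to-value group — no reversal.

No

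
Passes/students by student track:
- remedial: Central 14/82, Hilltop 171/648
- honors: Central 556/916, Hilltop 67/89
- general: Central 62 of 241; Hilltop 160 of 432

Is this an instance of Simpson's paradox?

Yes

Remedial: Central 14/82 = 17.1%, Hilltop 171/648 = 26.4% → Hilltop
Honors: Central 556/916 = 60.7%, Hilltop 67/89 = 75.3% → Hilltop
General: Central 62/241 = 25.7%, Hilltop 160/432 = 37.0% → Hilltop
Overall: Central 632/1239 = 51.0%, Hilltop 398/1169 = 34.0% → Central
Hilltop wins each student group but Central wins overall — the comparison reverses. Hilltop's students skew toward remedial, which has a lower base rate.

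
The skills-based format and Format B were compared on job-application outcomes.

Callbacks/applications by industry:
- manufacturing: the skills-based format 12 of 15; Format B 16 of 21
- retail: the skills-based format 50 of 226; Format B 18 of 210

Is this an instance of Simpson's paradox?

No

Manufacturing: the skills-based format 12/15 = 80.0%, Format B 16/21 = 76.2% → the skills-based format
Retail: the skills-based format 50/226 = 22.1%, Format B 18/210 = 8.6% → the skills-based format
Overall: the skills-based format 62/241 = 25.7%, Format B 34/231 = 14.7% → the skills-based format
The skills-based format wins overall and in every industry group — no reversal.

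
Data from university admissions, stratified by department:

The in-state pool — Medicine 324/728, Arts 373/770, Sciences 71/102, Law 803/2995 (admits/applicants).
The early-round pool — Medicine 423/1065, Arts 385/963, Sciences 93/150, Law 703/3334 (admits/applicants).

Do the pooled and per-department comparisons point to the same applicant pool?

Yes

Medicine: the in-state pool 324/728 = 44.5%, the early-round pool 423/1065 = 39.7% → the in-state pool
Arts: the in-state pool 373/770 = 48.4%, the early-round pool 385/963 = 40.0% → the in-state pool
Sciences: the in-state pool 71/102 = 69.6%, the early-round pool 93/150 = 62.0% → the in-state pool
Law: the in-state pool 803/2995 = 26.8%, the early-round pool 703/3334 = 21.1% → the in-state pool
Overall: the in-state pool 1571/4595 = 34.2%, the early-round pool 1604/5512 = 29.1% → the in-state pool
The in-state pool wins overall and in every department group — no reversal.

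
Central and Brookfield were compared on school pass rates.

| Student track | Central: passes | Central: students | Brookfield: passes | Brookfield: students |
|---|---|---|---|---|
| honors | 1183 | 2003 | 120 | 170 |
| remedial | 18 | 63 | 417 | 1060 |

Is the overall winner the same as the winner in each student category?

No

Honors: Central 1183/2003 = 59.1%, Brookfield 120/170 = 70.6% → Brookfield
Remedial: Central 18/63 = 28.6%, Brookfield 417/1060 = 39.3% → Brookfield
Overall: Central 1201/2066 = 58.1%, Brookfield 537/1230 = 43.7% → Central
Brookfield wins each student group but Central wins overall — the comparison reverses. Brookfield's students skew toward remedial, which has a lower base rate.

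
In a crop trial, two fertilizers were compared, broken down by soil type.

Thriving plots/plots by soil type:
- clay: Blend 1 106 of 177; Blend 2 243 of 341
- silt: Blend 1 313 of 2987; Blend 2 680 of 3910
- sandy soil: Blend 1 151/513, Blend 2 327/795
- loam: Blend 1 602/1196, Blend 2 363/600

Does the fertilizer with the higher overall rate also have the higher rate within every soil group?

Yes

Clay: Blend 1 106/177 = 59.9%, Blend 2 243/341 = 71.3% → Blend 2
Silt: Blend 1 313/2987 = 10.5%, Blend 2 680/3910 = 17.4% → Blend 2
Sandy soil: Blend 1 151/513 = 29.4%, Blend 2 327/795 = 41.1% → Blend 2
Loam: Blend 1 602/1196 = 50.3%, Blend 2 363/600 = 60.5% → Blend 2
Overall: Blend 1 1172/4873 = 24.1%, Blend 2 1613/5646 = 28.6% → Blend 2
Blend 2 wins overall and in every soil group — no reversal.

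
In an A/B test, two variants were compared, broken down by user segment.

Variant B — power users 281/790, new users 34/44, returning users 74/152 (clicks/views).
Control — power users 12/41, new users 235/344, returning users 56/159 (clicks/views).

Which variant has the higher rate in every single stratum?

Power users: Variant B 281/790 = 35.6%, Control 12/41 = 29.3% → Variant B
New users: Variant B 34/44 = 77.3%, Control 235/344 = 68.3% → Variant B
Returning users: Variant B 74/152 = 48.7%, Control 56/159 = 35.2% → Variant B
Variant B has the higher rate in all 3 groups.

Variant B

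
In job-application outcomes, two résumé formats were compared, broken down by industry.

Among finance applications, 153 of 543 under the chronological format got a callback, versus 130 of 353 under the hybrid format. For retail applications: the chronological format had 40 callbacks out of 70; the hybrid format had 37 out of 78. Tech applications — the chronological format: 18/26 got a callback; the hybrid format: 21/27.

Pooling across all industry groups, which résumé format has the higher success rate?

the hybrid format

Finance: the chronological format 153/543 = 28.2%, the hybrid format 130/353 = 36.8% → the hybrid format
Retail: the chronological format 40/70 = 57.1%, the hybrid format 37/78 = 47.4% → the chronological format
Tech: the chronological format 18/26 = 69.2%, the hybrid format 21/27 = 77.8% → the hybrid format
Overall: the chronological format 211/639 = 33.0%, the hybrid format 188/458 = 41.0% → the hybrid format
(Neither sweeps every industry group, but the hybrid format has the higher pooled rate.)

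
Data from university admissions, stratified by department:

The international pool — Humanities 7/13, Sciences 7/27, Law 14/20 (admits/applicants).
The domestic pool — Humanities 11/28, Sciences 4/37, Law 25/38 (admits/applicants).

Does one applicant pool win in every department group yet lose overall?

Humanities: the international pool 7/13 = 53.8%, the domestic pool 11/28 = 39.3% → the international pool
Sciences: the international pool 7/27 = 25.9%, the domestic pool 4/37 = 10.8% → the international pool
Law: the international pool 14/20 = 70.0%, the domestic pool 25/38 = 65.8% → the international pool
Overall: the international pool 28/60 = 46.7%, the domestic pool 40/103 = 38.8% → the international pool
The international pool wins overall and in every department group — no reversal.

No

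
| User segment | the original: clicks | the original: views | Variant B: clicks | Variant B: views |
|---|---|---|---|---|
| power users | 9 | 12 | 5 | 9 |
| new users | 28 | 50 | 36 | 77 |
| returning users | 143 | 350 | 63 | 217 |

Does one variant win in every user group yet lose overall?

Power users: the original 9/12 = 75.0%, Variant B 5/9 = 55.6% → the original
New users: the original 28/50 = 56.0%, Variant B 36/77 = 46.8% → the original
Returning users: the original 143/350 = 40.9%, Variant B 63/217 = 29.0% → the original
Overall: the original 180/412 = 43.7%, Variant B 104/303 = 34.3% → the original
The original wins overall and in every user group — no reversal.

No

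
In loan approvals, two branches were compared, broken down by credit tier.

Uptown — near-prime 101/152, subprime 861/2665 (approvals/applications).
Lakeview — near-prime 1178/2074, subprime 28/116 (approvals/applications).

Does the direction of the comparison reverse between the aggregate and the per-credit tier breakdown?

Near-prime: Uptown 101/152 = 66.4%, Lakeview 1178/2074 = 56.8% → Uptown
Subprime: Uptown 861/2665 = 32.3%, Lakeview 28/116 = 24.1% → Uptown
Overall: Uptown 962/2817 = 34.1%, Lakeview 1206/2190 = 55.1% → Lakeview
Uptown wins each credit group but Lakeview wins overall — the comparison reverses. Uptown's applications skew toward subprime, which has a lower base rate.

Yes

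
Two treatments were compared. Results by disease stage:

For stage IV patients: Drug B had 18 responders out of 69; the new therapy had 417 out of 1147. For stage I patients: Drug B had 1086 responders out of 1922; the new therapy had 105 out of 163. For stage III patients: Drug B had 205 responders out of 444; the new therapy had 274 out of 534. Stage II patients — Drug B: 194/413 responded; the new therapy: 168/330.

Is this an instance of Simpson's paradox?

Yes

Stage IV: Drug B 18/69 = 26.1%, the new therapy 417/1147 = 36.4% → the new therapy
Stage I: Drug B 1086/1922 = 56.5%, the new therapy 105/163 = 64.4% → the new therapy
Stage III: Drug B 205/444 = 46.2%, the new therapy 274/534 = 51.3% → the new therapy
Stage II: Drug B 194/413 = 47.0%, the new therapy 168/330 = 50.9% → the new therapy
Overall: Drug B 1503/2848 = 52.8%, the new therapy 964/2174 = 44.3% → Drug B
The new therapy wins each disease group but Drug B wins overall — the comparison reverses. The new therapy's patients skew toward stage IV, which has a lower base rate.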